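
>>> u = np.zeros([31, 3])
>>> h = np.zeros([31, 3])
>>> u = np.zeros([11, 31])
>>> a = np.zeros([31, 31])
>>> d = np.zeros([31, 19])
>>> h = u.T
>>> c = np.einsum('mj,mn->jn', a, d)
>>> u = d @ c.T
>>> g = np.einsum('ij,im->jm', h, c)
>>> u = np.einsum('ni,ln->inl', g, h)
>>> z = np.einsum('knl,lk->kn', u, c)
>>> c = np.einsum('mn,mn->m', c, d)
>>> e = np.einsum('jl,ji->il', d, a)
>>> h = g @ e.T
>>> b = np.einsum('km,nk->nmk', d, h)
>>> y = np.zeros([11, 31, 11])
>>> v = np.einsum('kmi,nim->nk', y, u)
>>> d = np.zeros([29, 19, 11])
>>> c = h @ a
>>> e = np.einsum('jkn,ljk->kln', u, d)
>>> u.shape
(19, 11, 31)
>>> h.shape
(11, 31)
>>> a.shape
(31, 31)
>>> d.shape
(29, 19, 11)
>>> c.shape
(11, 31)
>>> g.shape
(11, 19)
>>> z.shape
(19, 11)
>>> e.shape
(11, 29, 31)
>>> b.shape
(11, 19, 31)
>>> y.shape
(11, 31, 11)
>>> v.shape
(19, 11)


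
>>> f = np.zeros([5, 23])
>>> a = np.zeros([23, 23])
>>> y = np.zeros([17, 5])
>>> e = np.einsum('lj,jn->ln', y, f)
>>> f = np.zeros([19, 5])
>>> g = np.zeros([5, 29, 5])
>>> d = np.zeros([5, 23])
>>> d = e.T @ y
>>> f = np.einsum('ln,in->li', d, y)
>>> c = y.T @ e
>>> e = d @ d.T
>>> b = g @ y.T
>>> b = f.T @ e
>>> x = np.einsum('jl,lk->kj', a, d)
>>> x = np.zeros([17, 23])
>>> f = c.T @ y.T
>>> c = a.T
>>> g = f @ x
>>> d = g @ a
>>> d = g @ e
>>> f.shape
(23, 17)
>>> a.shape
(23, 23)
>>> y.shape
(17, 5)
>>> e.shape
(23, 23)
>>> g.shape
(23, 23)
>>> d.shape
(23, 23)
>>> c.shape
(23, 23)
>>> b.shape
(17, 23)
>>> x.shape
(17, 23)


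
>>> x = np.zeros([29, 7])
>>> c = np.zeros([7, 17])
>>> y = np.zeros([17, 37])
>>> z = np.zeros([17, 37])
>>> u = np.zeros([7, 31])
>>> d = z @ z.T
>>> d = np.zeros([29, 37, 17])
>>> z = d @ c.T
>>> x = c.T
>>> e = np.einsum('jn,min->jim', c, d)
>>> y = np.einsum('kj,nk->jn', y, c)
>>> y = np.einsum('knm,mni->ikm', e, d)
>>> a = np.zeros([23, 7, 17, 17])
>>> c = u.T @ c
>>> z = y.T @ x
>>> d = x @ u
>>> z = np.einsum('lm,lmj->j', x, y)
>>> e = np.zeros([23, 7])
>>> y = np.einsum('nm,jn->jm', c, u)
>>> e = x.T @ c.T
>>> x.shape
(17, 7)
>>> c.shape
(31, 17)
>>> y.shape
(7, 17)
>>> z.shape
(29,)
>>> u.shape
(7, 31)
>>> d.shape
(17, 31)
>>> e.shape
(7, 31)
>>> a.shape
(23, 7, 17, 17)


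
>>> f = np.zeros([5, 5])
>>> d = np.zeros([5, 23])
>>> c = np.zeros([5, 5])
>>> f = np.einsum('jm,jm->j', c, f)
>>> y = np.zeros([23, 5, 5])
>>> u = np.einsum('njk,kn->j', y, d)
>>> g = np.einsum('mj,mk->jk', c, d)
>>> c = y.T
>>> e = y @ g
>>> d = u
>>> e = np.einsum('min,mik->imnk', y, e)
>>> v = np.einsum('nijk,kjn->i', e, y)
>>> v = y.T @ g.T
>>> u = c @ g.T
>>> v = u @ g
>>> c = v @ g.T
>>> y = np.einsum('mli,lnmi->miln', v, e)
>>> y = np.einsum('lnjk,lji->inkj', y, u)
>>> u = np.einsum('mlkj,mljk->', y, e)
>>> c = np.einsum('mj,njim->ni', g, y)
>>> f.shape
(5,)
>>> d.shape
(5,)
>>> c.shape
(5, 23)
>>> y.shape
(5, 23, 23, 5)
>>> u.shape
()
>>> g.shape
(5, 23)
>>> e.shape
(5, 23, 5, 23)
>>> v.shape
(5, 5, 23)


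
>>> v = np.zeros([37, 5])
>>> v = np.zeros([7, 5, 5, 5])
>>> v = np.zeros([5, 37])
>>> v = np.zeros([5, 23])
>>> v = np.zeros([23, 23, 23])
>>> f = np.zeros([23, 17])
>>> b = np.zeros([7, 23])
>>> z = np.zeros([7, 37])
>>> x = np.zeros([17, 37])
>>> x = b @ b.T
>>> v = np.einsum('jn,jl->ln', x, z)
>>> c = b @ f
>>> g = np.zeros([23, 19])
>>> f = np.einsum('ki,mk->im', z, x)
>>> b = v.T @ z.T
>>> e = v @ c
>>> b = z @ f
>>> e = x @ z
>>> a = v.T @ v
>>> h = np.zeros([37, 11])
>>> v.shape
(37, 7)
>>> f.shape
(37, 7)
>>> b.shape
(7, 7)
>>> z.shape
(7, 37)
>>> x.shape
(7, 7)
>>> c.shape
(7, 17)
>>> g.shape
(23, 19)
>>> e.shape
(7, 37)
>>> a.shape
(7, 7)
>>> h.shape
(37, 11)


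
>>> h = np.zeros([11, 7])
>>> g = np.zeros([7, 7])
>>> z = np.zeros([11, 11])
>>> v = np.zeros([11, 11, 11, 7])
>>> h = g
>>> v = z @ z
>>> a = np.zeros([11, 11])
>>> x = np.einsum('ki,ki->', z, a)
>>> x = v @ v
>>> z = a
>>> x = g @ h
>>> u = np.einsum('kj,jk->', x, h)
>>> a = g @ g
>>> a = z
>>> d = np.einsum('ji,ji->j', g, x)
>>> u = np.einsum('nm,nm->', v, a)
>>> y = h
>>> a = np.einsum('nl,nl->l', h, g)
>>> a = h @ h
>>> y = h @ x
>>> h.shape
(7, 7)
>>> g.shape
(7, 7)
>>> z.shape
(11, 11)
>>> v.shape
(11, 11)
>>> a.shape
(7, 7)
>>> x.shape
(7, 7)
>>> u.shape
()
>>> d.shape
(7,)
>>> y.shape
(7, 7)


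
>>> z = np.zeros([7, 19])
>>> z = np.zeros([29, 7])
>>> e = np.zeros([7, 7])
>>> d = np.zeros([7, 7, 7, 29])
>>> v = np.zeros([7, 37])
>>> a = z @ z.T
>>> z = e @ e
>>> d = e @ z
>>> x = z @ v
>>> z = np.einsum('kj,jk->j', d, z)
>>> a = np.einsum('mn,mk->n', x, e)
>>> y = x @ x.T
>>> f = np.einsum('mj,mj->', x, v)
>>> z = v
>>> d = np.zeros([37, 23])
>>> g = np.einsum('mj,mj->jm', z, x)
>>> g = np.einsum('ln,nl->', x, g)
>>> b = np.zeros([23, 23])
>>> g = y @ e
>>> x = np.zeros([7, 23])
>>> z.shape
(7, 37)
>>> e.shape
(7, 7)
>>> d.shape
(37, 23)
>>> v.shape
(7, 37)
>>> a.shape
(37,)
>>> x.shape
(7, 23)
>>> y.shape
(7, 7)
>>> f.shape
()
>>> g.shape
(7, 7)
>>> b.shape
(23, 23)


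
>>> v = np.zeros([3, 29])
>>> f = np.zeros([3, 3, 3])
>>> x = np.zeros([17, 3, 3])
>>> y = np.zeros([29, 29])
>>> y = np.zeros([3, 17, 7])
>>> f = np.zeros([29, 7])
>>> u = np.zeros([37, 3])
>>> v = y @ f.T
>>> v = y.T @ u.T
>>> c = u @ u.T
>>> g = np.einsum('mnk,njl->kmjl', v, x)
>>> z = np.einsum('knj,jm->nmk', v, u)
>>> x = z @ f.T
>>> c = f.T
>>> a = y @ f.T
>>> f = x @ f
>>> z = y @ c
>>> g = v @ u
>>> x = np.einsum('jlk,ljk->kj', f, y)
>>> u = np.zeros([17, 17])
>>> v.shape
(7, 17, 37)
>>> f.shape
(17, 3, 7)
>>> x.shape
(7, 17)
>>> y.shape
(3, 17, 7)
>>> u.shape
(17, 17)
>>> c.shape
(7, 29)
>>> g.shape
(7, 17, 3)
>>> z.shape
(3, 17, 29)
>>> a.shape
(3, 17, 29)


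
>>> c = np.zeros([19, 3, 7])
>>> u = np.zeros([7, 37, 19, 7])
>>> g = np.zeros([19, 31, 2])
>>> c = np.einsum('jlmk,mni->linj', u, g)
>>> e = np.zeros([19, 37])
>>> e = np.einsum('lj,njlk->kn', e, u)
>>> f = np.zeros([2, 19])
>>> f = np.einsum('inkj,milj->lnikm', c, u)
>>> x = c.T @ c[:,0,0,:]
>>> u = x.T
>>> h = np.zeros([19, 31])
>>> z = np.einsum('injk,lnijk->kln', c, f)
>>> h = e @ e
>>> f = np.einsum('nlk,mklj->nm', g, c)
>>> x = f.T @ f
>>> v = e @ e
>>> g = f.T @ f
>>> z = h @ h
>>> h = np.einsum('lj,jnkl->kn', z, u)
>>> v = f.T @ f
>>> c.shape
(37, 2, 31, 7)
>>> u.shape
(7, 2, 31, 7)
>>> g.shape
(37, 37)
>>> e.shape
(7, 7)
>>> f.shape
(19, 37)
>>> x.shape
(37, 37)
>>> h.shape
(31, 2)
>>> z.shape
(7, 7)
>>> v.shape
(37, 37)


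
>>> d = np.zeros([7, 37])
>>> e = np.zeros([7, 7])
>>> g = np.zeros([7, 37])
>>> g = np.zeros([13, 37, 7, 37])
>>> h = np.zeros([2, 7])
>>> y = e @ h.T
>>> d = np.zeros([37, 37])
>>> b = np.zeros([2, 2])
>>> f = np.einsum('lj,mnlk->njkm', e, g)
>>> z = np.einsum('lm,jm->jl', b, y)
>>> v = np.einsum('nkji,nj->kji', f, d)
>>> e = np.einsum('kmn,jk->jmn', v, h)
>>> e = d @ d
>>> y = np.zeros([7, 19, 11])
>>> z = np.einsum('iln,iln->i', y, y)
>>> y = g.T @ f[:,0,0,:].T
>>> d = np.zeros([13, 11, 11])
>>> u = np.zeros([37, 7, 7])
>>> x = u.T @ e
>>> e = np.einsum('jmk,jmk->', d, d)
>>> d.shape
(13, 11, 11)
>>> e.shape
()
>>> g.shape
(13, 37, 7, 37)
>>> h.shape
(2, 7)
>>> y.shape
(37, 7, 37, 37)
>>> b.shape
(2, 2)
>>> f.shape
(37, 7, 37, 13)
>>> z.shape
(7,)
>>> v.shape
(7, 37, 13)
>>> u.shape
(37, 7, 7)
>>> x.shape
(7, 7, 37)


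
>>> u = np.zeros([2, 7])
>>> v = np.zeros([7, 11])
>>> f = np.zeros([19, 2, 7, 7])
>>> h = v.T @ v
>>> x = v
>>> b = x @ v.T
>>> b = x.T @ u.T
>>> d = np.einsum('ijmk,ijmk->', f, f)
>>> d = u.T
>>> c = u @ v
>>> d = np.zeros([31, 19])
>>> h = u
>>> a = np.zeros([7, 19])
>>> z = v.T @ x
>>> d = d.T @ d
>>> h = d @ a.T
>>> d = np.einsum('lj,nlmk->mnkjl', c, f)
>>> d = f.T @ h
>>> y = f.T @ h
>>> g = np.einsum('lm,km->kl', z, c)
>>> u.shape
(2, 7)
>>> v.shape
(7, 11)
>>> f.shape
(19, 2, 7, 7)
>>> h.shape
(19, 7)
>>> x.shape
(7, 11)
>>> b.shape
(11, 2)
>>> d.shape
(7, 7, 2, 7)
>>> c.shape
(2, 11)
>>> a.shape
(7, 19)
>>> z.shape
(11, 11)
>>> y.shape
(7, 7, 2, 7)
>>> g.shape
(2, 11)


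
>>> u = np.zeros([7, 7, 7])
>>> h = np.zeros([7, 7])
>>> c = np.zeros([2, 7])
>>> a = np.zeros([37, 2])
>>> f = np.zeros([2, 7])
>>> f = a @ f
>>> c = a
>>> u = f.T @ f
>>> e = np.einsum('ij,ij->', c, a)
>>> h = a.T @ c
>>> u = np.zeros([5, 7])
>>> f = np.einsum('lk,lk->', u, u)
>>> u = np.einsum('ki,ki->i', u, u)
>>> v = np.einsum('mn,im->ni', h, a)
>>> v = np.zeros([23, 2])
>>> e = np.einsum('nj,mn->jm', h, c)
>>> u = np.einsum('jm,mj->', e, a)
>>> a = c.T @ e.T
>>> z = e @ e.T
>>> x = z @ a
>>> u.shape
()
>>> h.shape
(2, 2)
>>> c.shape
(37, 2)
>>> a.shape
(2, 2)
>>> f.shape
()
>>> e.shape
(2, 37)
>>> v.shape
(23, 2)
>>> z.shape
(2, 2)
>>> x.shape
(2, 2)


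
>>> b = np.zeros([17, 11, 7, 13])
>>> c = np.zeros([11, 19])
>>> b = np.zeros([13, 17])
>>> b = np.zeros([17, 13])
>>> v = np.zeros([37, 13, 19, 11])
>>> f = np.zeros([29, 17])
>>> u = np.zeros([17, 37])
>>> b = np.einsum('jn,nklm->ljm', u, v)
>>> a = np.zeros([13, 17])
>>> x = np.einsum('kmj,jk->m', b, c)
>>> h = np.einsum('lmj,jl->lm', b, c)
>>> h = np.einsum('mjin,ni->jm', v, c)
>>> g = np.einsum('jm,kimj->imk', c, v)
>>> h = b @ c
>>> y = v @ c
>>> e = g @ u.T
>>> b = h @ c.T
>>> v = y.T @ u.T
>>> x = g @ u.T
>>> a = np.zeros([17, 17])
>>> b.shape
(19, 17, 11)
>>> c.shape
(11, 19)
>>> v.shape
(19, 19, 13, 17)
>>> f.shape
(29, 17)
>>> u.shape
(17, 37)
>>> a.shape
(17, 17)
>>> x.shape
(13, 19, 17)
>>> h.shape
(19, 17, 19)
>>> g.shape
(13, 19, 37)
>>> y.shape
(37, 13, 19, 19)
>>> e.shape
(13, 19, 17)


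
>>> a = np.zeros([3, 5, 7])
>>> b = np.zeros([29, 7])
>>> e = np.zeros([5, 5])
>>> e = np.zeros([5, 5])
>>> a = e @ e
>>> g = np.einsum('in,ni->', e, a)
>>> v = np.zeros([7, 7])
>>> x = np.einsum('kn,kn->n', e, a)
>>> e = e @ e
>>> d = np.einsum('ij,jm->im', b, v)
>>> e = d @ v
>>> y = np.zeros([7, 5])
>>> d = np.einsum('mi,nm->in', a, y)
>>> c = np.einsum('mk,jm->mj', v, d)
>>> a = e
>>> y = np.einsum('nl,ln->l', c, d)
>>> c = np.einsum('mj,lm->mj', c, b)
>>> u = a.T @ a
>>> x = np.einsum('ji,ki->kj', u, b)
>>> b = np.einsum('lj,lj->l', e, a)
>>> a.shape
(29, 7)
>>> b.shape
(29,)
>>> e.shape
(29, 7)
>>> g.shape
()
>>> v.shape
(7, 7)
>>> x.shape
(29, 7)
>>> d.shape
(5, 7)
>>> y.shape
(5,)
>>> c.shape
(7, 5)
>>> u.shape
(7, 7)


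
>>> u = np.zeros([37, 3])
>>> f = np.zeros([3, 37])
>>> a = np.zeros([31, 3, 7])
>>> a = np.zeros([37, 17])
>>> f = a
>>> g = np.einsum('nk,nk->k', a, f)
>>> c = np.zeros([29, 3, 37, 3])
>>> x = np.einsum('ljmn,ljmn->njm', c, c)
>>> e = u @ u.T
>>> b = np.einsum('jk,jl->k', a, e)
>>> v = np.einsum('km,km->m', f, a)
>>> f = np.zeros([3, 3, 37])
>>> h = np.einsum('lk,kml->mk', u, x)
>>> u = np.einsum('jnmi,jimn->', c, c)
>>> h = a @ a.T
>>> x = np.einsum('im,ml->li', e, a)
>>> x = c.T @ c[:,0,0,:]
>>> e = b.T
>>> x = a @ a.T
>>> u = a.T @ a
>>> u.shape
(17, 17)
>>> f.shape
(3, 3, 37)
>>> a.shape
(37, 17)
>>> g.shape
(17,)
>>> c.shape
(29, 3, 37, 3)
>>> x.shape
(37, 37)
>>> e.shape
(17,)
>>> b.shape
(17,)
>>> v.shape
(17,)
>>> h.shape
(37, 37)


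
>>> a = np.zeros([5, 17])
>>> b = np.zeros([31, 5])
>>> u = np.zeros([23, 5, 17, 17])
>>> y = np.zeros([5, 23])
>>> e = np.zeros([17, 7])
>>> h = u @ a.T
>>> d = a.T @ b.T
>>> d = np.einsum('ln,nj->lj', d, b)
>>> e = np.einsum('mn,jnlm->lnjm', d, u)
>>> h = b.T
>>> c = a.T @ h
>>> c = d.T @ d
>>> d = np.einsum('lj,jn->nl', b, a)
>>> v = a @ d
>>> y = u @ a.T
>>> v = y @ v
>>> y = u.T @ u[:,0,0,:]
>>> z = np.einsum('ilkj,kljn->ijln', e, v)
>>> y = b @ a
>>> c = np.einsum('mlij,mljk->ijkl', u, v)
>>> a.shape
(5, 17)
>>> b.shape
(31, 5)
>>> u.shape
(23, 5, 17, 17)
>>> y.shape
(31, 17)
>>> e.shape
(17, 5, 23, 17)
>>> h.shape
(5, 31)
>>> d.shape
(17, 31)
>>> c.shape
(17, 17, 31, 5)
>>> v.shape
(23, 5, 17, 31)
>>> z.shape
(17, 17, 5, 31)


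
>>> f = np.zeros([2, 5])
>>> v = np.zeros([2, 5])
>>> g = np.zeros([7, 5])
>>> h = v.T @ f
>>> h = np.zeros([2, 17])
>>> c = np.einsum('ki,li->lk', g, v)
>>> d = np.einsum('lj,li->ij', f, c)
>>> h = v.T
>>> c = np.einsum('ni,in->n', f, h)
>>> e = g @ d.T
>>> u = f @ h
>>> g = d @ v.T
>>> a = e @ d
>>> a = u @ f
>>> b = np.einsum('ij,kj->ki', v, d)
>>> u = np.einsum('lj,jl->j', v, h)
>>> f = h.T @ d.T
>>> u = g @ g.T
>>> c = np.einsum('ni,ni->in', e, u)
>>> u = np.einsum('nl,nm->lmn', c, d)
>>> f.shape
(2, 7)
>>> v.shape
(2, 5)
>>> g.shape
(7, 2)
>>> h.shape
(5, 2)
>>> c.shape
(7, 7)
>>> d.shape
(7, 5)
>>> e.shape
(7, 7)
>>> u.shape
(7, 5, 7)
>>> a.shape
(2, 5)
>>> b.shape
(7, 2)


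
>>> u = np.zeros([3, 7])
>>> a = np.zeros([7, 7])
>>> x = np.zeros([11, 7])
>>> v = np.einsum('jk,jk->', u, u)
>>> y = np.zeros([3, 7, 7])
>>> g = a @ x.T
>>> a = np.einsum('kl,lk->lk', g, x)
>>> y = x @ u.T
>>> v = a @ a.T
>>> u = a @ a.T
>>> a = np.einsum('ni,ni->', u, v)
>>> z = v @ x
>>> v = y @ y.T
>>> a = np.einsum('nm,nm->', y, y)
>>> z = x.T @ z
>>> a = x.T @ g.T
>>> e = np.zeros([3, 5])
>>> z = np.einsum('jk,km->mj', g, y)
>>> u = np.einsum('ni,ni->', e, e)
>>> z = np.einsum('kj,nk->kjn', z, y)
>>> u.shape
()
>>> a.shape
(7, 7)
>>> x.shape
(11, 7)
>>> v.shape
(11, 11)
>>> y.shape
(11, 3)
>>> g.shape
(7, 11)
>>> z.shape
(3, 7, 11)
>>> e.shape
(3, 5)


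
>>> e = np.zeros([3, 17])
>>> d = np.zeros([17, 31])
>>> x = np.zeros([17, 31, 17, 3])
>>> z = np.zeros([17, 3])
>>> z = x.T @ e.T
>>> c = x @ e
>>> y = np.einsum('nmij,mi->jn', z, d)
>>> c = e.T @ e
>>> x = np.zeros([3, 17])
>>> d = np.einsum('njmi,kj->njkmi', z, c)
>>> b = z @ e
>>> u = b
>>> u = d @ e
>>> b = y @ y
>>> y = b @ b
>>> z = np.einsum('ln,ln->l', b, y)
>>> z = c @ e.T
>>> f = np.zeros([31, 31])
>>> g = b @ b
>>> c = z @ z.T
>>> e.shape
(3, 17)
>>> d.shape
(3, 17, 17, 31, 3)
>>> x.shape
(3, 17)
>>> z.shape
(17, 3)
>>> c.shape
(17, 17)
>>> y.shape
(3, 3)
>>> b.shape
(3, 3)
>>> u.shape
(3, 17, 17, 31, 17)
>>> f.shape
(31, 31)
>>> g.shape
(3, 3)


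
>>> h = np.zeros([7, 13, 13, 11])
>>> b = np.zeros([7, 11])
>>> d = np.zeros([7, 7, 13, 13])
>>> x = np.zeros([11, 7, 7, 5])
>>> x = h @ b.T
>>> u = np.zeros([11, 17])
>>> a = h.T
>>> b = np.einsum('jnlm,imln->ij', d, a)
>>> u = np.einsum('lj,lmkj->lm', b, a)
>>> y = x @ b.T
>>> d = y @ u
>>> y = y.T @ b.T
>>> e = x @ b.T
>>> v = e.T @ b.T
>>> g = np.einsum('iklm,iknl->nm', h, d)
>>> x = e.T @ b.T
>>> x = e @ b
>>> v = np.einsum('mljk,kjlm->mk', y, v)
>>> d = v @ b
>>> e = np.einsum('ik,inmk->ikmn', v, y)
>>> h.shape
(7, 13, 13, 11)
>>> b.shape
(11, 7)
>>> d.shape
(11, 7)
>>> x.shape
(7, 13, 13, 7)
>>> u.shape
(11, 13)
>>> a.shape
(11, 13, 13, 7)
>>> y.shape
(11, 13, 13, 11)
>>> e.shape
(11, 11, 13, 13)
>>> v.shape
(11, 11)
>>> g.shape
(13, 11)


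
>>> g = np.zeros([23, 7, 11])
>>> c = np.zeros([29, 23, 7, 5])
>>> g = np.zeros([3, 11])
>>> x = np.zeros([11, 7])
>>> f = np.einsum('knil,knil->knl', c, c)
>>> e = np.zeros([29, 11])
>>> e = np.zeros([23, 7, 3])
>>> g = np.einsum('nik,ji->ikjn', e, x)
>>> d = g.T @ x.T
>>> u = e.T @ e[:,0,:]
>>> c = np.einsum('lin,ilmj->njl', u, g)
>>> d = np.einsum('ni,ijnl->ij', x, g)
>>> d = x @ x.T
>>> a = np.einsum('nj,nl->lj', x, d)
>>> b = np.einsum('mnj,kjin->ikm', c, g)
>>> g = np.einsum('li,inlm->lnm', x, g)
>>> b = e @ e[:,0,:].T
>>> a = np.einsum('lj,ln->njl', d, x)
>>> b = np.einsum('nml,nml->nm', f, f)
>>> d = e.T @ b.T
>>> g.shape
(11, 3, 23)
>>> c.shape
(3, 23, 3)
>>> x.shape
(11, 7)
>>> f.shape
(29, 23, 5)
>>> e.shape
(23, 7, 3)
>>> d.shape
(3, 7, 29)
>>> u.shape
(3, 7, 3)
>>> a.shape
(7, 11, 11)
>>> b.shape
(29, 23)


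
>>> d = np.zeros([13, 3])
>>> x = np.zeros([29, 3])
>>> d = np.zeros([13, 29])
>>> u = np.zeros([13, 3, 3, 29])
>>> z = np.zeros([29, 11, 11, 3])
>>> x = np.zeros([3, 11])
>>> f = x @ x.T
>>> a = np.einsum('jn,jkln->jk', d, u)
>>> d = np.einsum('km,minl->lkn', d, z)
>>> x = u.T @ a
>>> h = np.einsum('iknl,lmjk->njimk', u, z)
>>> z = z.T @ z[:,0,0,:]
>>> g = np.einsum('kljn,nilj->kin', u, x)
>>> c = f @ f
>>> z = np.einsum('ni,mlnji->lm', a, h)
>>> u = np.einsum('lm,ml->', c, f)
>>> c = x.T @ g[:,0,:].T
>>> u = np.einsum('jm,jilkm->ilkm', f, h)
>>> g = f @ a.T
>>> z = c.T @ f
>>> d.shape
(3, 13, 11)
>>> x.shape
(29, 3, 3, 3)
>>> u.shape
(11, 13, 11, 3)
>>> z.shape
(13, 3, 3, 3)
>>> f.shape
(3, 3)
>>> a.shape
(13, 3)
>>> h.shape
(3, 11, 13, 11, 3)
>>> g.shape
(3, 13)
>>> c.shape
(3, 3, 3, 13)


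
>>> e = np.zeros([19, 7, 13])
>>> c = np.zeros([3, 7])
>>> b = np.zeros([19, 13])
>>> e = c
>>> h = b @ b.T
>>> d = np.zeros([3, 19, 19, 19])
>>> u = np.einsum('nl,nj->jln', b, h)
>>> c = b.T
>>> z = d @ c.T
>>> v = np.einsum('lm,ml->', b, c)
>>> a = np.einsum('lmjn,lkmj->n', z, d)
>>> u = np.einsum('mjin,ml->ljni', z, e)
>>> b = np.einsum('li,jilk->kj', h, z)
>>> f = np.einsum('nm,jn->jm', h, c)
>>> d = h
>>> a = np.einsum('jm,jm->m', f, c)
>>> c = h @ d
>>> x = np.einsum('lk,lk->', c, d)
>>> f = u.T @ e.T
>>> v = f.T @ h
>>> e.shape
(3, 7)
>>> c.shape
(19, 19)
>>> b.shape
(13, 3)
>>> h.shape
(19, 19)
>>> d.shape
(19, 19)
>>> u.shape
(7, 19, 13, 19)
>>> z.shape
(3, 19, 19, 13)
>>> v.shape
(3, 19, 13, 19)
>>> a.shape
(19,)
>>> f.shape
(19, 13, 19, 3)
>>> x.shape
()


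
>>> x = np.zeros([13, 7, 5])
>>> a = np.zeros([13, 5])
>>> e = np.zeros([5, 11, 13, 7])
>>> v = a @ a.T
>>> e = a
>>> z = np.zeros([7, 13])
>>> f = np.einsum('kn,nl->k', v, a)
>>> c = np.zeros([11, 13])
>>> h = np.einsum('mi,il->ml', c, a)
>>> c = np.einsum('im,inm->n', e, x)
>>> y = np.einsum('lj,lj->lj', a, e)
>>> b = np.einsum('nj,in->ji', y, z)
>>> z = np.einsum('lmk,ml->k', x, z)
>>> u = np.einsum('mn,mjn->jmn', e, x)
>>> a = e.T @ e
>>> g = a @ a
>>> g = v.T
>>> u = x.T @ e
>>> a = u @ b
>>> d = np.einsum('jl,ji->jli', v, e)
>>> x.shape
(13, 7, 5)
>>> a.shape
(5, 7, 7)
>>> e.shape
(13, 5)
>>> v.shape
(13, 13)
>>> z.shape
(5,)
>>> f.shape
(13,)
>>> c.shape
(7,)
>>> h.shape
(11, 5)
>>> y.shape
(13, 5)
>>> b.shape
(5, 7)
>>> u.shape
(5, 7, 5)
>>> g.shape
(13, 13)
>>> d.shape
(13, 13, 5)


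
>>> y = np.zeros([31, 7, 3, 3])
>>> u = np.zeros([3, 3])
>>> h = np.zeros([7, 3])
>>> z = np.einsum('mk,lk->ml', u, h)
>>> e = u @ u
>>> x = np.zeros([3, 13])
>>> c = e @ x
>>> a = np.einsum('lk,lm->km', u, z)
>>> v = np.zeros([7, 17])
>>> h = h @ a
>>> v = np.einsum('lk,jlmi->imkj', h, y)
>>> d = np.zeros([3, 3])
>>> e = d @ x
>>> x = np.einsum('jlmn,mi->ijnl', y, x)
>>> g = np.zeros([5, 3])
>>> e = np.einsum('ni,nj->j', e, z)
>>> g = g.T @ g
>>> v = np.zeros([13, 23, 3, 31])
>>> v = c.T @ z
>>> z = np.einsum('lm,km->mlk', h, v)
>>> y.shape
(31, 7, 3, 3)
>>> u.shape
(3, 3)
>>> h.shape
(7, 7)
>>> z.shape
(7, 7, 13)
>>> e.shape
(7,)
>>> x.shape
(13, 31, 3, 7)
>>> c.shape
(3, 13)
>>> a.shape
(3, 7)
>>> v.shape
(13, 7)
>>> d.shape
(3, 3)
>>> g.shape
(3, 3)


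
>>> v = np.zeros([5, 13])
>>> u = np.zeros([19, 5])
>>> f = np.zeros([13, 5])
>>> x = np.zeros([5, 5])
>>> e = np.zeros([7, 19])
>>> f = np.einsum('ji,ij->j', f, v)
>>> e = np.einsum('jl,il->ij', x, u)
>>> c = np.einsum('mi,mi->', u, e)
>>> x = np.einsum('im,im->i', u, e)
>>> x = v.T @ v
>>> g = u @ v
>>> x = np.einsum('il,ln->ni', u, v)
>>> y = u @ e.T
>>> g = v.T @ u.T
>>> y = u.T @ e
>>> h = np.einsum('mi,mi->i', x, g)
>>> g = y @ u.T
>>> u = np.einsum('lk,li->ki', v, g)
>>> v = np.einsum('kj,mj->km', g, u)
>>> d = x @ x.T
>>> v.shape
(5, 13)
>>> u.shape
(13, 19)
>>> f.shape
(13,)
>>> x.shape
(13, 19)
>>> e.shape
(19, 5)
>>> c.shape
()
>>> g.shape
(5, 19)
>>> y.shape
(5, 5)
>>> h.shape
(19,)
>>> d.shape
(13, 13)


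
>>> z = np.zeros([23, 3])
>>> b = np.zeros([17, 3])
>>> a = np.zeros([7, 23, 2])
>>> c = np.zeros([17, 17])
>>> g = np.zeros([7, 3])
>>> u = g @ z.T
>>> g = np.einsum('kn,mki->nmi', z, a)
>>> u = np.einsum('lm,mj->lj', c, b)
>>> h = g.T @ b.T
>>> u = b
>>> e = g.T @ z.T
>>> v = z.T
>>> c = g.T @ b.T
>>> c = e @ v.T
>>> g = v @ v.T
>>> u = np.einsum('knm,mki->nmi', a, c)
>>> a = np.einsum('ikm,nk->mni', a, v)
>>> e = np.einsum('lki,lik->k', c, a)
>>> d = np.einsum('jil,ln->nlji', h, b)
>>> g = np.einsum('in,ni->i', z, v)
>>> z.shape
(23, 3)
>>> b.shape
(17, 3)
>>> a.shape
(2, 3, 7)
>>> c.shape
(2, 7, 3)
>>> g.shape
(23,)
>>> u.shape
(23, 2, 3)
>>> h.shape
(2, 7, 17)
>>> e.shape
(7,)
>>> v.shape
(3, 23)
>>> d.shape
(3, 17, 2, 7)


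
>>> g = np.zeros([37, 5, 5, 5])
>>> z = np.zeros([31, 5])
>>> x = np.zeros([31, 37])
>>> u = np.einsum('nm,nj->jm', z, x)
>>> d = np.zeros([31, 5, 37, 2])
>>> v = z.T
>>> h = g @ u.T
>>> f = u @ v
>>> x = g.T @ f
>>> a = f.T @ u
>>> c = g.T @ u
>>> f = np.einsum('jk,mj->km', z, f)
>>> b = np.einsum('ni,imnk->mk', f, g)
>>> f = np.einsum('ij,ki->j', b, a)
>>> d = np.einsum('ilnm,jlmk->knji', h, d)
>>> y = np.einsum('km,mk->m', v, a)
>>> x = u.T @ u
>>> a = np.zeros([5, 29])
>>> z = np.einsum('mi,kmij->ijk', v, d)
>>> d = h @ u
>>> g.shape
(37, 5, 5, 5)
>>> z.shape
(31, 37, 2)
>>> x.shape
(5, 5)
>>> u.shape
(37, 5)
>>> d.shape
(37, 5, 5, 5)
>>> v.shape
(5, 31)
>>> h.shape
(37, 5, 5, 37)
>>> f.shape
(5,)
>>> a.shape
(5, 29)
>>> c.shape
(5, 5, 5, 5)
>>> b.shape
(5, 5)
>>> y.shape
(31,)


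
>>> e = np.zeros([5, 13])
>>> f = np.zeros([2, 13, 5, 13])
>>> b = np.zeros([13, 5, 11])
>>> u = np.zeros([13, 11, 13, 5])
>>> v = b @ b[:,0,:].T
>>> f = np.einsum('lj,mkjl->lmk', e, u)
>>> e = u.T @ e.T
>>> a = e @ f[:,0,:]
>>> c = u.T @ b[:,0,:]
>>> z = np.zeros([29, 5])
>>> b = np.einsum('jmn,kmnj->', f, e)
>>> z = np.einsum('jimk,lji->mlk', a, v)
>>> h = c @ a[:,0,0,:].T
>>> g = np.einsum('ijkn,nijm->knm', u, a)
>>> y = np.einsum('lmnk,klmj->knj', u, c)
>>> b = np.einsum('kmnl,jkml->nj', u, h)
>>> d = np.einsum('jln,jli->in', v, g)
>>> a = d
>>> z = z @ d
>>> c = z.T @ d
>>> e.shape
(5, 13, 11, 5)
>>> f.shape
(5, 13, 11)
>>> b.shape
(13, 5)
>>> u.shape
(13, 11, 13, 5)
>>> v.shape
(13, 5, 13)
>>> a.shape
(11, 13)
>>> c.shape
(13, 13, 13)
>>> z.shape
(11, 13, 13)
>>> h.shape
(5, 13, 11, 5)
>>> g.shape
(13, 5, 11)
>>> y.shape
(5, 13, 11)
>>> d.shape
(11, 13)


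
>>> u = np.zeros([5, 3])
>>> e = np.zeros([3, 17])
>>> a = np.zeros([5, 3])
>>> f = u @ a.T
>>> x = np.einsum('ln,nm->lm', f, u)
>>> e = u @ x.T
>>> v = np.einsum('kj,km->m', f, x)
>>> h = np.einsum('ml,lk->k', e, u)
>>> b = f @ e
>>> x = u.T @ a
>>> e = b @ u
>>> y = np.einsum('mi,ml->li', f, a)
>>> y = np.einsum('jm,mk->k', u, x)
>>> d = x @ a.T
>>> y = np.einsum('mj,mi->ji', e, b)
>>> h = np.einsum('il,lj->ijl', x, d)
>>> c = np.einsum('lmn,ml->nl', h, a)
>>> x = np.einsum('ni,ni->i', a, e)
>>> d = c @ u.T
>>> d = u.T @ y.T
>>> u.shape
(5, 3)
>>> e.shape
(5, 3)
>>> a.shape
(5, 3)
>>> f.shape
(5, 5)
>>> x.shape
(3,)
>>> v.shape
(3,)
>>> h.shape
(3, 5, 3)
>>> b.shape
(5, 5)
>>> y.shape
(3, 5)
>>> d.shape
(3, 3)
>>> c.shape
(3, 3)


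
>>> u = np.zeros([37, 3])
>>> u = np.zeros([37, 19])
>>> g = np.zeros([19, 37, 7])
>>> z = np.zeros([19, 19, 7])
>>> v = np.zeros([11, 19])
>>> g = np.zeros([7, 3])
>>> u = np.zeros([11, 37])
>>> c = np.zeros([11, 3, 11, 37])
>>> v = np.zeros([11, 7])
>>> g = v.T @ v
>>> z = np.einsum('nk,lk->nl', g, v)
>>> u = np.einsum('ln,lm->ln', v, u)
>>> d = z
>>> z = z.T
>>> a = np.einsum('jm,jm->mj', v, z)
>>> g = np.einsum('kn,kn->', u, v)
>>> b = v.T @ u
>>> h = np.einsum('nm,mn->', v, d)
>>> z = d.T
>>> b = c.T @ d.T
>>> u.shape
(11, 7)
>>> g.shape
()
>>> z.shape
(11, 7)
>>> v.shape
(11, 7)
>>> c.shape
(11, 3, 11, 37)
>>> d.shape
(7, 11)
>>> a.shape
(7, 11)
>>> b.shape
(37, 11, 3, 7)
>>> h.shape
()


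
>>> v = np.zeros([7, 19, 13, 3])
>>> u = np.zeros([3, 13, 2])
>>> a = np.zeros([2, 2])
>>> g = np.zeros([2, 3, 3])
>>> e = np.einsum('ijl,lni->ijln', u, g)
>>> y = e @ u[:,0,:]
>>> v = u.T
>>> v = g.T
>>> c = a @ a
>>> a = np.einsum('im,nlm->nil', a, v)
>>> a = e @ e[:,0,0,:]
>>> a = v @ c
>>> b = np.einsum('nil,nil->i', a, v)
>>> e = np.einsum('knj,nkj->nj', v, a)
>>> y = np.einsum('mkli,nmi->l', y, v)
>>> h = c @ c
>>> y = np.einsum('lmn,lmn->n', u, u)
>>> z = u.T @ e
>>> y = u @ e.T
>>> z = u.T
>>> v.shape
(3, 3, 2)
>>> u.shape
(3, 13, 2)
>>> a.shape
(3, 3, 2)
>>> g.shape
(2, 3, 3)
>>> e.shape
(3, 2)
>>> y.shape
(3, 13, 3)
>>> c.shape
(2, 2)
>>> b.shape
(3,)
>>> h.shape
(2, 2)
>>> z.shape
(2, 13, 3)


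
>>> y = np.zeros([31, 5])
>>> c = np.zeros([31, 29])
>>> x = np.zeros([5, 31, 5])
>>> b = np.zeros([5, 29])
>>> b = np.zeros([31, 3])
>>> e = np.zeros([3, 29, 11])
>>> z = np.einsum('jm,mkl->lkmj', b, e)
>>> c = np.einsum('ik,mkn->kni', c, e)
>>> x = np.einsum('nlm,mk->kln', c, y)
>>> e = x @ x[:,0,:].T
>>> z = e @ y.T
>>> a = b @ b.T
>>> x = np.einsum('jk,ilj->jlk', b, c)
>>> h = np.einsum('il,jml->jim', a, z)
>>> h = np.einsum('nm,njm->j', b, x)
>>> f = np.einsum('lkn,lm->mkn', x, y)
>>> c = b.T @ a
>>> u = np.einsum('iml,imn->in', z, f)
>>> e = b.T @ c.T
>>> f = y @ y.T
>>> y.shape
(31, 5)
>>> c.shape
(3, 31)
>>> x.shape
(31, 11, 3)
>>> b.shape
(31, 3)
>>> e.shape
(3, 3)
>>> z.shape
(5, 11, 31)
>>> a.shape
(31, 31)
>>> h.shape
(11,)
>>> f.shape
(31, 31)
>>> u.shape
(5, 3)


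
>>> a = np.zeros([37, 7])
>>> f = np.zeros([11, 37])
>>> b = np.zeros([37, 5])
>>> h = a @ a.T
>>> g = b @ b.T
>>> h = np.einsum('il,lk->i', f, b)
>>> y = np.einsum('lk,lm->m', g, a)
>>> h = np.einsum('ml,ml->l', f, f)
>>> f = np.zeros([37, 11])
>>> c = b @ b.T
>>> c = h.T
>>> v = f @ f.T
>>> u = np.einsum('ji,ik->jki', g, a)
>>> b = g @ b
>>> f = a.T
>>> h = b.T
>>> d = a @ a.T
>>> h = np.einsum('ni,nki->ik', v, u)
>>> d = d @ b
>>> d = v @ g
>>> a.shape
(37, 7)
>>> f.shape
(7, 37)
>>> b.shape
(37, 5)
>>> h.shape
(37, 7)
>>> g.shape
(37, 37)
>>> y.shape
(7,)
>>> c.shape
(37,)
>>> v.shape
(37, 37)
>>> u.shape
(37, 7, 37)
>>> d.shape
(37, 37)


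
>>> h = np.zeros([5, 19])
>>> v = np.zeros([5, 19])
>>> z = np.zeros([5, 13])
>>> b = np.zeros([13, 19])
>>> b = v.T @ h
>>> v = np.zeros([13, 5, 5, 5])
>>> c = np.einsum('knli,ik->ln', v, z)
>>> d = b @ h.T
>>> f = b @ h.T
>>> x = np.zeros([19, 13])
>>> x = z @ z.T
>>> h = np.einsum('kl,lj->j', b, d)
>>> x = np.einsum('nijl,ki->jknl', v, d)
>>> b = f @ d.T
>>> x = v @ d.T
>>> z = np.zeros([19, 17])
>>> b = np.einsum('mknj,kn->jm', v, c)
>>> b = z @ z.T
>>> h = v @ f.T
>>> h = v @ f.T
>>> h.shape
(13, 5, 5, 19)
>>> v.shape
(13, 5, 5, 5)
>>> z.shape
(19, 17)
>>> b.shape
(19, 19)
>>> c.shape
(5, 5)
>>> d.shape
(19, 5)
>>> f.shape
(19, 5)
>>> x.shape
(13, 5, 5, 19)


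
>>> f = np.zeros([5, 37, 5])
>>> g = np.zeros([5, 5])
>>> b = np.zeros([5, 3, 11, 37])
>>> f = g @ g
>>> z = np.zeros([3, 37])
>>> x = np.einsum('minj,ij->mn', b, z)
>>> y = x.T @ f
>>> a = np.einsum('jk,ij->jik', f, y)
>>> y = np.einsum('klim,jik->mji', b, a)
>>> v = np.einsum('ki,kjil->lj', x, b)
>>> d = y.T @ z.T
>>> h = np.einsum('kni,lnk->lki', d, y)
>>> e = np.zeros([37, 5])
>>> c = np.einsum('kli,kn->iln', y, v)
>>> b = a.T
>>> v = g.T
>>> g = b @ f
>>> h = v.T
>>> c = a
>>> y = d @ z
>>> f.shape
(5, 5)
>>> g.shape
(5, 11, 5)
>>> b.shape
(5, 11, 5)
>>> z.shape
(3, 37)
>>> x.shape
(5, 11)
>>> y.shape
(11, 5, 37)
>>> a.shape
(5, 11, 5)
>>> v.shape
(5, 5)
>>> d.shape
(11, 5, 3)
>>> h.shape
(5, 5)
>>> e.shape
(37, 5)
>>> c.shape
(5, 11, 5)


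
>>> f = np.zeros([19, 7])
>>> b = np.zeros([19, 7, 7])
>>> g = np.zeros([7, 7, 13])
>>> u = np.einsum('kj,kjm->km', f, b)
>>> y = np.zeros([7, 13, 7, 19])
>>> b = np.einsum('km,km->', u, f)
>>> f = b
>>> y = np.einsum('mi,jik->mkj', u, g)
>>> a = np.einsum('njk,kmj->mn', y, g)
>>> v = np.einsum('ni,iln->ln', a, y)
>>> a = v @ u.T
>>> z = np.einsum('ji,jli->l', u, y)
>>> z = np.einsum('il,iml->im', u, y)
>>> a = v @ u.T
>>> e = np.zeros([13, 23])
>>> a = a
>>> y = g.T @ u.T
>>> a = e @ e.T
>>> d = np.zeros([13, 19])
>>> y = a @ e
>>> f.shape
()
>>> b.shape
()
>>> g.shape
(7, 7, 13)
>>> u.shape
(19, 7)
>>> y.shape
(13, 23)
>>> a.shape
(13, 13)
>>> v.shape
(13, 7)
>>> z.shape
(19, 13)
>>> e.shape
(13, 23)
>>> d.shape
(13, 19)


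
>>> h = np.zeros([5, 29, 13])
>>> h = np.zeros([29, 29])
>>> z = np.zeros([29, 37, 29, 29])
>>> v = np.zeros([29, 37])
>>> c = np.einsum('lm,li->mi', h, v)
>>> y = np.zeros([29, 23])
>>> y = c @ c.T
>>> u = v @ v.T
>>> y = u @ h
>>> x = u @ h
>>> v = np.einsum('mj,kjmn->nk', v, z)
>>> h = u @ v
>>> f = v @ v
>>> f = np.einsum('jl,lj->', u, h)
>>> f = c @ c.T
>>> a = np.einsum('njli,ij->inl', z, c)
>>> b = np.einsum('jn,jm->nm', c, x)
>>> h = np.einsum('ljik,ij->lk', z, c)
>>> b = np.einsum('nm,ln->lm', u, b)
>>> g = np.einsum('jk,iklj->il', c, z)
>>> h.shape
(29, 29)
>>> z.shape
(29, 37, 29, 29)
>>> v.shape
(29, 29)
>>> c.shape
(29, 37)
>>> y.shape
(29, 29)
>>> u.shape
(29, 29)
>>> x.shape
(29, 29)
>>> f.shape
(29, 29)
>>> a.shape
(29, 29, 29)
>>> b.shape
(37, 29)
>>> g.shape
(29, 29)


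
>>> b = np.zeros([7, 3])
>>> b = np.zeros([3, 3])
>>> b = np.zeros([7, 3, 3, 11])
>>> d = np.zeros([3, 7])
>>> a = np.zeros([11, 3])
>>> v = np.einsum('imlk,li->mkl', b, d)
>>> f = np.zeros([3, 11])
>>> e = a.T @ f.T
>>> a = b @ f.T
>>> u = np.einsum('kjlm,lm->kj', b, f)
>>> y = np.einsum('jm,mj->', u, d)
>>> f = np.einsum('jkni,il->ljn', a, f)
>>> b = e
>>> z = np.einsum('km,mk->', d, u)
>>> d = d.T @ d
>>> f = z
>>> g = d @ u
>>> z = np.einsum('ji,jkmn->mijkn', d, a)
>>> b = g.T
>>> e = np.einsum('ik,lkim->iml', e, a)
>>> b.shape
(3, 7)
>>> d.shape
(7, 7)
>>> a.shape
(7, 3, 3, 3)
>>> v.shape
(3, 11, 3)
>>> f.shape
()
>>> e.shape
(3, 3, 7)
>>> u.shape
(7, 3)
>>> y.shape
()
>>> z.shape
(3, 7, 7, 3, 3)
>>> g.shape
(7, 3)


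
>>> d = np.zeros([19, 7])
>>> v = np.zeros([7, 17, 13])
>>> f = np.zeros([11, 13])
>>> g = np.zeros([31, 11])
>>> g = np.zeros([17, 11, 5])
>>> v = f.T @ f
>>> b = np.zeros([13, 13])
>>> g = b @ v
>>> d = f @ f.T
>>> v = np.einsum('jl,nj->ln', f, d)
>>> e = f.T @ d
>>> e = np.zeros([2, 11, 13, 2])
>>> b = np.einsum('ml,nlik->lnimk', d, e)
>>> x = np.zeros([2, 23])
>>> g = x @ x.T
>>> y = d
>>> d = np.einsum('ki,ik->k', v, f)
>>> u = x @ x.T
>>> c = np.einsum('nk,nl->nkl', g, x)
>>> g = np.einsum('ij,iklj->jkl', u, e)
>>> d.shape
(13,)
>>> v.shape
(13, 11)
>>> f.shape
(11, 13)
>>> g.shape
(2, 11, 13)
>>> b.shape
(11, 2, 13, 11, 2)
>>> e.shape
(2, 11, 13, 2)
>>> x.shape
(2, 23)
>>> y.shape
(11, 11)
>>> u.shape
(2, 2)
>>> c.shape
(2, 2, 23)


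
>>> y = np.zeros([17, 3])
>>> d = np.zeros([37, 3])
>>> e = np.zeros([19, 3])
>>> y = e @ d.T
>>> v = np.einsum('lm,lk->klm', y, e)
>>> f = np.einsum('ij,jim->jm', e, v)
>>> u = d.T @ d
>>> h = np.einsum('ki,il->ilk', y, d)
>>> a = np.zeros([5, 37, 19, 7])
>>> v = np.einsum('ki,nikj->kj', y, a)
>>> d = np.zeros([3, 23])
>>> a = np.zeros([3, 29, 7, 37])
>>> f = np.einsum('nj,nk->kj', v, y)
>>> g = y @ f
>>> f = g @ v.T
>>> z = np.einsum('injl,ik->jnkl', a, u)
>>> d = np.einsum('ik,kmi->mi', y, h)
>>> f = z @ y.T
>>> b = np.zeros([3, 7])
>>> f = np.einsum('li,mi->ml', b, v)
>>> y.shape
(19, 37)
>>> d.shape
(3, 19)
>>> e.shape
(19, 3)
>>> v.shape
(19, 7)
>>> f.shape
(19, 3)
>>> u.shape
(3, 3)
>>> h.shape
(37, 3, 19)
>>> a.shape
(3, 29, 7, 37)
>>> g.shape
(19, 7)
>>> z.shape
(7, 29, 3, 37)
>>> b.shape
(3, 7)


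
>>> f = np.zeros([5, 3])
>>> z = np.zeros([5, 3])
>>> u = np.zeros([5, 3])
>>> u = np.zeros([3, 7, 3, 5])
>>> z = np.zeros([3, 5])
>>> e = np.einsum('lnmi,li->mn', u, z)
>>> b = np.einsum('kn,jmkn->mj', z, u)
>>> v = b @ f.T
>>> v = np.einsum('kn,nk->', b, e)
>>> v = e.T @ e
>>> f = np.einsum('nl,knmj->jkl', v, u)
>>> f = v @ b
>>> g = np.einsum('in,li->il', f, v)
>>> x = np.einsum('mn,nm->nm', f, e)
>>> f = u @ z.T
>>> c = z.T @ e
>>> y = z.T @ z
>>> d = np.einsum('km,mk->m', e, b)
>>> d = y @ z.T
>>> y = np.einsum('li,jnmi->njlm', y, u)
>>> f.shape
(3, 7, 3, 3)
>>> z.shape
(3, 5)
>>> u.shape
(3, 7, 3, 5)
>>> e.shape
(3, 7)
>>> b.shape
(7, 3)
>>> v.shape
(7, 7)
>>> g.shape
(7, 7)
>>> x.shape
(3, 7)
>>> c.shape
(5, 7)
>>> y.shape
(7, 3, 5, 3)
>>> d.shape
(5, 3)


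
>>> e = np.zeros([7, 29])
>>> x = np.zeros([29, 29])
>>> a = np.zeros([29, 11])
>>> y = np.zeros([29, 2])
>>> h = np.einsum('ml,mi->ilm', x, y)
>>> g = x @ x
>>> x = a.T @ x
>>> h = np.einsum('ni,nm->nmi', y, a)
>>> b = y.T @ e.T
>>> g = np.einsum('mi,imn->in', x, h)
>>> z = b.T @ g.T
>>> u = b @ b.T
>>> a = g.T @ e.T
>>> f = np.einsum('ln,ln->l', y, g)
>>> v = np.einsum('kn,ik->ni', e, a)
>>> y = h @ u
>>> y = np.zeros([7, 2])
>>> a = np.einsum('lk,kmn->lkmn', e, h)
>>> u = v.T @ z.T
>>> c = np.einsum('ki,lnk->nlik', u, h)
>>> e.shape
(7, 29)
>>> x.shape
(11, 29)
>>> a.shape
(7, 29, 11, 2)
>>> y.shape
(7, 2)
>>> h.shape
(29, 11, 2)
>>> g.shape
(29, 2)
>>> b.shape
(2, 7)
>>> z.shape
(7, 29)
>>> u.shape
(2, 7)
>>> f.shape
(29,)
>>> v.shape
(29, 2)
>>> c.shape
(11, 29, 7, 2)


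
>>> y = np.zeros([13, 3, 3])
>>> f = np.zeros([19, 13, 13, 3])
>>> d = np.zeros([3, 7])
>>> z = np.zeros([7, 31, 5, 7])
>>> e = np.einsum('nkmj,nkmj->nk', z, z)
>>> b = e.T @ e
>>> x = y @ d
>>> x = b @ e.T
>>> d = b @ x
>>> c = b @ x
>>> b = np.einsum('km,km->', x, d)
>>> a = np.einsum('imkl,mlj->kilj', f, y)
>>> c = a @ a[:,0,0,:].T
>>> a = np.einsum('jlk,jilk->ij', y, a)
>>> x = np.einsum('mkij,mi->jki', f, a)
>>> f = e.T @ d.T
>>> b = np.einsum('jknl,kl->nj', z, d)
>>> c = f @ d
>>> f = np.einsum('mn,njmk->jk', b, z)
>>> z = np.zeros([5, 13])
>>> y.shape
(13, 3, 3)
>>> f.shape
(31, 7)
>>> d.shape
(31, 7)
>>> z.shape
(5, 13)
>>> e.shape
(7, 31)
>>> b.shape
(5, 7)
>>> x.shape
(3, 13, 13)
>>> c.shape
(31, 7)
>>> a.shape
(19, 13)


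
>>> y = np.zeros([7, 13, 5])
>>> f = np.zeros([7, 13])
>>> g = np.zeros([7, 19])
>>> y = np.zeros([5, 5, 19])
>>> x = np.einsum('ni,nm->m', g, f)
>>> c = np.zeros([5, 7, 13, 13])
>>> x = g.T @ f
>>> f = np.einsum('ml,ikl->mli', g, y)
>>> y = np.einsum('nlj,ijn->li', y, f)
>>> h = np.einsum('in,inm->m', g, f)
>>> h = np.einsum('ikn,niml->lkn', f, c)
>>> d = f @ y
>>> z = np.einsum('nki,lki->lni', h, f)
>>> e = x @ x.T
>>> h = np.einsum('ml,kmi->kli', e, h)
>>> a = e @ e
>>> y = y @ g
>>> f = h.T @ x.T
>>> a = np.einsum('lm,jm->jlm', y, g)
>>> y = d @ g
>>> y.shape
(7, 19, 19)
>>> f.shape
(5, 19, 19)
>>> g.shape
(7, 19)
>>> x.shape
(19, 13)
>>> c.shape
(5, 7, 13, 13)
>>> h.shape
(13, 19, 5)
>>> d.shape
(7, 19, 7)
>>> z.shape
(7, 13, 5)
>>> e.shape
(19, 19)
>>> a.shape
(7, 5, 19)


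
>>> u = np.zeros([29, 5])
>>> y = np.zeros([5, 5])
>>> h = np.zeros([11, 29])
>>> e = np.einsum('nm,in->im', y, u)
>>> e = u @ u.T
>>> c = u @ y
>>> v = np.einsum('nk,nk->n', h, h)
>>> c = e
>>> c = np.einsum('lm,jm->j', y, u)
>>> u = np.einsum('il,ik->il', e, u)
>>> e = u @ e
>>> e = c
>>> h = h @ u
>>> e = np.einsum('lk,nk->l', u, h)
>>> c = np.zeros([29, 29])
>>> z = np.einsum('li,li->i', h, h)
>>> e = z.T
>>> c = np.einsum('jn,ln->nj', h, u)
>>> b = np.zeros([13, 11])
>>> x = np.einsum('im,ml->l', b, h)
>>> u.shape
(29, 29)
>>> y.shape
(5, 5)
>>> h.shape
(11, 29)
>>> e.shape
(29,)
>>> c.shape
(29, 11)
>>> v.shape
(11,)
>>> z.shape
(29,)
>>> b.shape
(13, 11)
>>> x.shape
(29,)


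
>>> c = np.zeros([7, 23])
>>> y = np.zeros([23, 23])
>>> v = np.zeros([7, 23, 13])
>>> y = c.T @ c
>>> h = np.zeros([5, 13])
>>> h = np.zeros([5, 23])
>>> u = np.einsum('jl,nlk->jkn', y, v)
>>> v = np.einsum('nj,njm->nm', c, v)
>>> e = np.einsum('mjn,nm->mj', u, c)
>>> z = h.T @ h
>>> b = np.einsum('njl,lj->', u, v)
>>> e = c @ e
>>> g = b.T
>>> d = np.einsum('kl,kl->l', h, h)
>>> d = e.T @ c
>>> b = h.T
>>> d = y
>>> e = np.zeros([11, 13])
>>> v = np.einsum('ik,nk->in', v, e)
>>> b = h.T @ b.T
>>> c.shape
(7, 23)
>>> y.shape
(23, 23)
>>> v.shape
(7, 11)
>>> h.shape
(5, 23)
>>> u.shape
(23, 13, 7)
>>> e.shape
(11, 13)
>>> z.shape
(23, 23)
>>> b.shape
(23, 23)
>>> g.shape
()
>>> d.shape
(23, 23)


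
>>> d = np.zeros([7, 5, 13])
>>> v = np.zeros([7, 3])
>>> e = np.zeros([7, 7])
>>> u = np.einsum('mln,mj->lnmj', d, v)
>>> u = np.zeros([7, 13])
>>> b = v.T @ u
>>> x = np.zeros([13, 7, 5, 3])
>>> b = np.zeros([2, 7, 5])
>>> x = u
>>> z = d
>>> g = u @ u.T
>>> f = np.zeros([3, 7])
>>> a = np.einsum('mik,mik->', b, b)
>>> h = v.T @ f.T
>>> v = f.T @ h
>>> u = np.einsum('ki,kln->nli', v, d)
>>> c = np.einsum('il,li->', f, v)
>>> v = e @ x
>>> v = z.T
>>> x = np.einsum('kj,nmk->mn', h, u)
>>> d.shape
(7, 5, 13)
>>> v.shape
(13, 5, 7)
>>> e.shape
(7, 7)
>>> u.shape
(13, 5, 3)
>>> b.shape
(2, 7, 5)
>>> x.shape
(5, 13)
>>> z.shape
(7, 5, 13)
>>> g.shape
(7, 7)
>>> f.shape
(3, 7)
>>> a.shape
()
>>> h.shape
(3, 3)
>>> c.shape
()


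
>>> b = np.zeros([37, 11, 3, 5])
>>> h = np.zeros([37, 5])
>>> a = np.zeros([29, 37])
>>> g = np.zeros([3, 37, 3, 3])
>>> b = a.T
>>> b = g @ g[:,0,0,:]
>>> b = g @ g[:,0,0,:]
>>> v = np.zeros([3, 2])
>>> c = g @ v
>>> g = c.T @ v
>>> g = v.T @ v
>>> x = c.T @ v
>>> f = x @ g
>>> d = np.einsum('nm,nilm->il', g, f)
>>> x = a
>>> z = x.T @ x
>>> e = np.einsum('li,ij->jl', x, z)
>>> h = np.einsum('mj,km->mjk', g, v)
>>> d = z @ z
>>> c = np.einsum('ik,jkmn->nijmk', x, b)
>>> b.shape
(3, 37, 3, 3)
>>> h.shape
(2, 2, 3)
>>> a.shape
(29, 37)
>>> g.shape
(2, 2)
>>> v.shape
(3, 2)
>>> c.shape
(3, 29, 3, 3, 37)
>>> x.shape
(29, 37)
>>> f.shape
(2, 3, 37, 2)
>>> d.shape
(37, 37)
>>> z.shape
(37, 37)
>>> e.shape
(37, 29)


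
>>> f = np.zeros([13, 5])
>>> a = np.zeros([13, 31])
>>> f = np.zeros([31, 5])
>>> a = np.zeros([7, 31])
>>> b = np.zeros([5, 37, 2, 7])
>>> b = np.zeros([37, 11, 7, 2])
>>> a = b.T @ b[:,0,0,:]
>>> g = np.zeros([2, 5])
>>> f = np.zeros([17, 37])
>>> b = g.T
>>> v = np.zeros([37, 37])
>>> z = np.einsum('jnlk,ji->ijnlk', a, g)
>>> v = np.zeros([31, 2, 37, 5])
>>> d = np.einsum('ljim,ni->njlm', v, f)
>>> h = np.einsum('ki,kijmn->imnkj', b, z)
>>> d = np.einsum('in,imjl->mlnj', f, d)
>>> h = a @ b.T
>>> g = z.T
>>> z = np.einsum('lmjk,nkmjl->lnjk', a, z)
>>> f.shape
(17, 37)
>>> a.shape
(2, 7, 11, 2)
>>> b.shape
(5, 2)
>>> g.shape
(2, 11, 7, 2, 5)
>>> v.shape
(31, 2, 37, 5)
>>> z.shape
(2, 5, 11, 2)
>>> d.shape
(2, 5, 37, 31)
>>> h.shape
(2, 7, 11, 5)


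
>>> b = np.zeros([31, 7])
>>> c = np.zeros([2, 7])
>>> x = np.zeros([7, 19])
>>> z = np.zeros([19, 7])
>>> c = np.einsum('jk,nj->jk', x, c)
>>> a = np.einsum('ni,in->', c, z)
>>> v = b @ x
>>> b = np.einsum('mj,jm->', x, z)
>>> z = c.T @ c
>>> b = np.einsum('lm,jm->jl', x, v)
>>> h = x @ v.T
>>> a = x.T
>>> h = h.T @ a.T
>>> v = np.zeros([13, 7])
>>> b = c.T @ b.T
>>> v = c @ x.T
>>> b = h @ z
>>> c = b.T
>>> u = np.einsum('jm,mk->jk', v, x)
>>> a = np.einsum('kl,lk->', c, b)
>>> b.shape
(31, 19)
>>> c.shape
(19, 31)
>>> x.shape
(7, 19)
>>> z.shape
(19, 19)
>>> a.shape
()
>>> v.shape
(7, 7)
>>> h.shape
(31, 19)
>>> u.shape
(7, 19)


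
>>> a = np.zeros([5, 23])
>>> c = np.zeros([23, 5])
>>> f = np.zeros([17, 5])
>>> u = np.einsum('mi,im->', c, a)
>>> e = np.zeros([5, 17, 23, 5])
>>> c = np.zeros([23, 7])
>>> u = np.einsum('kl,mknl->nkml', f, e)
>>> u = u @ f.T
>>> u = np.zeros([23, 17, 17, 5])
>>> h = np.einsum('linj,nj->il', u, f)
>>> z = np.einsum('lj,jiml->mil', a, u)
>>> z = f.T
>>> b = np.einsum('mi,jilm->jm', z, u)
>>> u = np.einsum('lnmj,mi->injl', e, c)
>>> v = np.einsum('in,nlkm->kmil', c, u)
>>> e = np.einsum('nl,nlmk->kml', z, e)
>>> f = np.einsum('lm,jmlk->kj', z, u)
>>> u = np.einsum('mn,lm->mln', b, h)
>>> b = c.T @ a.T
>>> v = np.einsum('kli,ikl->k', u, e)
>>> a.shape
(5, 23)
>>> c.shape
(23, 7)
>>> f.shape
(5, 7)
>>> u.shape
(23, 17, 5)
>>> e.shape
(5, 23, 17)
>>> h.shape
(17, 23)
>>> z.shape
(5, 17)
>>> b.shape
(7, 5)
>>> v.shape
(23,)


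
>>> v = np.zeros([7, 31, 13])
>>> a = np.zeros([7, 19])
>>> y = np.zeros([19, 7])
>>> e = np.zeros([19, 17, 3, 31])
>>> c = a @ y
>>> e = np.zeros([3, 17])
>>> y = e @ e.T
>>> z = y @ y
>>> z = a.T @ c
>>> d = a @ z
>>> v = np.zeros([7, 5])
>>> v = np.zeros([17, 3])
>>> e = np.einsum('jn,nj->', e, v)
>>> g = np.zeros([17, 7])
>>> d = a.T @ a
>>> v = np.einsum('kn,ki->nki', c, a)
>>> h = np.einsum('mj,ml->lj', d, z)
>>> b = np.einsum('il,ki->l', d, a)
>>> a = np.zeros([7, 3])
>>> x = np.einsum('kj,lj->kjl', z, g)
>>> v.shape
(7, 7, 19)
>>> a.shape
(7, 3)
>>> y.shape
(3, 3)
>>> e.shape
()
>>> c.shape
(7, 7)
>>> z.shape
(19, 7)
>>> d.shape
(19, 19)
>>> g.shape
(17, 7)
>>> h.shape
(7, 19)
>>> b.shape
(19,)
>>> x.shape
(19, 7, 17)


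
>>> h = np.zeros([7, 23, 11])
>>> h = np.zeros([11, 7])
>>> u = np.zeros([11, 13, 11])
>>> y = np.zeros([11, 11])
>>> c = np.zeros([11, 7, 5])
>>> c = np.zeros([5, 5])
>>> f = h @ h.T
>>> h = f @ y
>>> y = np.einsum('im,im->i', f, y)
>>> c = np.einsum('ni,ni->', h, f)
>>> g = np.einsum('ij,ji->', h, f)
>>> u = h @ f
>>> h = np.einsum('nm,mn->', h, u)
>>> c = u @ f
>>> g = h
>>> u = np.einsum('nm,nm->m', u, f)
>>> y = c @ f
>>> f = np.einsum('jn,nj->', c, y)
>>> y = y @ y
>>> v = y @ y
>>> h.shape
()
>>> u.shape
(11,)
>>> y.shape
(11, 11)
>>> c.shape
(11, 11)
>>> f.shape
()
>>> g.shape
()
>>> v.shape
(11, 11)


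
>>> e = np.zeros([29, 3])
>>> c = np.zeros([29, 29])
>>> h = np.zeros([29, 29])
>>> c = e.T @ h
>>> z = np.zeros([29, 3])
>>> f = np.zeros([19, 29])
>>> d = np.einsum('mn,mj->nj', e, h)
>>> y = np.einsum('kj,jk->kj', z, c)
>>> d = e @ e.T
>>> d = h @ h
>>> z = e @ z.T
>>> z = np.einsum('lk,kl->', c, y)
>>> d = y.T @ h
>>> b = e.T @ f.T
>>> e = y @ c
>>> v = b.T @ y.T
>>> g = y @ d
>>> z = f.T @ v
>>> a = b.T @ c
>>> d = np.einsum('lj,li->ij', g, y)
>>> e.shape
(29, 29)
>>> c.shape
(3, 29)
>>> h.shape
(29, 29)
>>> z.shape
(29, 29)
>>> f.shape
(19, 29)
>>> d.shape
(3, 29)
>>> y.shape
(29, 3)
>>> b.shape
(3, 19)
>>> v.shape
(19, 29)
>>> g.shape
(29, 29)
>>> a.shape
(19, 29)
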